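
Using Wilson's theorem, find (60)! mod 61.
By Wilson's theorem, (60)! ≡ -1 ≡ 60 mod 61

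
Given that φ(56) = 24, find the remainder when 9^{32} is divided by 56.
By Euler: 9^{24} ≡ 1 mod 56 since gcd(9, 56) = 1. 32 = 1×24 + 8. So 9^{32} ≡ 9^{8} ≡ 25 mod 56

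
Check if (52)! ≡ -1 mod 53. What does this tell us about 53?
(52)! mod 53 = 52. Since this equals -1 mod 53, Wilson confirms 53 is prime.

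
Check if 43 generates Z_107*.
ord_107(43) divides 106. For each prime q|106: 43^{53}≡106, 43^{2}≡30, none ≡ 1. So 43 has order 106 and is a primitive root mod 107.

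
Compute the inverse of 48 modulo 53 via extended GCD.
Extended GCD: 48(21) + 53(-19) = 1. So 48^(-1) ≡ 21 (mod 53). Verify: 48 × 21 = 1008 ≡ 1 (mod 53)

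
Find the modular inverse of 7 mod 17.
Since 17 is prime, by Fermat 7^(-1) ≡ 7^{15} ≡ 5 (mod 17). Verify: 7 × 5 = 35 ≡ 1 (mod 17)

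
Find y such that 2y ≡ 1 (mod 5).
Since 5 is prime, by Fermat 2^(-1) ≡ 2^{3} ≡ 3 (mod 5). Verify: 2 × 3 = 6 ≡ 1 (mod 5)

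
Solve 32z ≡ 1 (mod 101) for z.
Since 101 is prime, by Fermat 32^(-1) ≡ 32^{99} ≡ 60 (mod 101). Verify: 32 × 60 = 1920 ≡ 1 (mod 101)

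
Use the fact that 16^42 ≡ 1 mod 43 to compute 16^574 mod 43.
By Fermat: 16^{42} ≡ 1 mod 43. 574 ≡ 28 mod 42. So 16^{574} ≡ 16^{28} ≡ 1 mod 43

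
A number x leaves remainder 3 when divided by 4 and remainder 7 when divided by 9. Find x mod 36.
M = 4 × 9 = 36. M₁ = 9, y₁ ≡ 1 mod 4. M₂ = 4, y₂ ≡ 7 mod 9. x = 3×9×1 + 7×4×7 ≡ 7 mod 36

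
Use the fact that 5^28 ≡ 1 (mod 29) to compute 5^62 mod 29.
By Fermat: 5^{28} ≡ 1 (mod 29). 62 = 2×28 + 6. So 5^{62} ≡ 5^{6} ≡ 23 (mod 29)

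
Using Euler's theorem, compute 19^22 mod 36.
By Euler: 19^{12} ≡ 1 mod 36 since gcd(19, 36) = 1. 22 = 1×12 + 10. So 19^{22} ≡ 19^{10} ≡ 1 mod 36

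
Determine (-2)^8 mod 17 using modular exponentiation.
By repeated squaring mod 17: (-2)^{1}≡15, (-2)^{2}≡4, (-2)^{4}≡16, (-2)^{8}≡1. So (-2)^{8} ≡ 1 mod 17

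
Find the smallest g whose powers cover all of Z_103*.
g = 5. Powers: [5, 25, 22, 7, 35, 72, 51, 49, ...] generates all 102 non-zero residues.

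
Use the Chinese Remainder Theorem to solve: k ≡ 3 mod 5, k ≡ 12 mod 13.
M = 5 × 13 = 65. M₁ = 13, y₁ ≡ 2 mod 5. M₂ = 5, y₂ ≡ 8 mod 13. k = 3×13×2 + 12×5×8 ≡ 38 mod 65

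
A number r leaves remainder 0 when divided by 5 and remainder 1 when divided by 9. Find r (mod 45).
M = 5 × 9 = 45. M₁ = 9, y₁ ≡ 4 (mod 5). M₂ = 5, y₂ ≡ 2 (mod 9). r = 0×9×4 + 1×5×2 ≡ 10 (mod 45)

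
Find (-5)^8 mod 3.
Using Fermat: (-5)^{2} ≡ 1 mod 3. 8 ≡ 0 mod 2. So (-5)^{8} ≡ (-5)^{0} ≡ 1 mod 3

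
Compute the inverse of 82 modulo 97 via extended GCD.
Extended GCD: 82(-13) + 97(11) = 1. So 82^(-1) ≡ -13 ≡ 84 (mod 97). Verify: 82 × 84 = 6888 ≡ 1 (mod 97)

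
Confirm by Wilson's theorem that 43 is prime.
(42)! mod 43 = 42. Since this equals -1 mod 43, Wilson confirms 43 is prime.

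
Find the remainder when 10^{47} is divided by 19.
By Fermat: 10^{18} ≡ 1 (mod 19). 47 = 2×18 + 11. So 10^{47} ≡ 10^{11} ≡ 14 (mod 19)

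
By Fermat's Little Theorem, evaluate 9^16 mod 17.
By Fermat's Little Theorem, 9^{16} ≡ 1 (mod 17) since 17 is prime and gcd(9, 17) = 1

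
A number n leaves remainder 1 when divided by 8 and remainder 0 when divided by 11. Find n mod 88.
M = 8 × 11 = 88. M₁ = 11, y₁ ≡ 3 mod 8. M₂ = 8, y₂ ≡ 7 mod 11. n = 1×11×3 + 0×8×7 ≡ 33 mod 88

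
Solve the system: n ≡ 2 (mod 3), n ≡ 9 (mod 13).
M = 3 × 13 = 39. M₁ = 13, y₁ ≡ 1 (mod 3). M₂ = 3, y₂ ≡ 9 (mod 13). n = 2×13×1 + 9×3×9 ≡ 35 (mod 39)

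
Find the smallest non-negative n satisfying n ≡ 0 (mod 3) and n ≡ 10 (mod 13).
M = 3 × 13 = 39. M₁ = 13, y₁ ≡ 1 (mod 3). M₂ = 3, y₂ ≡ 9 (mod 13). n = 0×13×1 + 10×3×9 ≡ 36 (mod 39)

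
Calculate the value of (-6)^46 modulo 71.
By repeated squaring (mod 71): (-6)^{1}≡65, (-6)^{2}≡36, (-6)^{4}≡18, (-6)^{8}≡40, (-6)^{16}≡38, (-6)^{32}≡24. Then (-6)^{46} = (-6)^{32+8+4+2} ≡ 24 × 40 × 18 × 36 ≡ 49 (mod 71)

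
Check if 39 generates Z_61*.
39^{30} ≡ 1 (mod 61) and 30 < 60, so ord_61(39) = 30 ≠ 60 and 39 is not a primitive root.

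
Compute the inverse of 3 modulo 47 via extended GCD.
Extended GCD: 3(16) + 47(-1) = 1. So 3^(-1) ≡ 16 mod 47. Verify: 3 × 16 = 48 ≡ 1 mod 47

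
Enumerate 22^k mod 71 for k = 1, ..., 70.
22^1, 22^2, ..., 22^{70} mod 71: [22, 58, 69, 27, 26, 4, 17, 19, 63, 37, 33, 16, 68, 5, 39, 6, 61, 64, 59, 20, 14, 24, 31, 43, 23, 9, 56, 25, 53, 30, 21, 36, 11, 29, 70, 49, 13, 2, 44, 45, 67, 54, 52, 8, 34, 38, 55, 3, 66, 32, 65, 10, 7, 12, 51, 57, 47, 40, 28, 48, 62, 15, 46, 18, 41, 50, 35, 60, 42, 1]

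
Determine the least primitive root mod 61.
g = 2. For each prime q|60: 2^{30}≡60, 2^{20}≡47, 2^{12}≡9, none ≡ 1, so ord_61(2) = 60 and 2 is a primitive root.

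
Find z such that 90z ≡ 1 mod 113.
Since 113 is prime, by Fermat 90^(-1) ≡ 90^{111} ≡ 54 mod 113. Verify: 90 × 54 = 4860 ≡ 1 mod 113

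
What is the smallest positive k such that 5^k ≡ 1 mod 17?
Powers of 5 mod 17: 5^1≡5, 5^2≡8, 5^3≡6, 5^4≡13, 5^5≡14, 5^6≡2, 5^7≡10, 5^8≡16, 5^9≡12, 5^10≡9, 5^11≡11, 5^12≡4, 5^13≡3, 5^14≡15, 5^15≡7, 5^16≡1. So the order of 5 is 16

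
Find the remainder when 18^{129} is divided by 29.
By Fermat: 18^{28} ≡ 1 mod 29. 129 = 4×28 + 17. So 18^{129} ≡ 18^{17} ≡ 26 mod 29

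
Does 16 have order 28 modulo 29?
16^{7} ≡ 1 (mod 29) and 7 < 28, so ord_29(16) = 7 ≠ 28 and 16 is not a primitive root.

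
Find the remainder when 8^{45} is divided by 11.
By Fermat: 8^{10} ≡ 1 mod 11. 45 = 4×10 + 5. So 8^{45} ≡ 8^{5} ≡ 10 mod 11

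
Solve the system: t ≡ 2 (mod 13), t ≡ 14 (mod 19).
M = 13 × 19 = 247. M₁ = 19, y₁ ≡ 11 (mod 13). M₂ = 13, y₂ ≡ 3 (mod 19). t = 2×19×11 + 14×13×3 ≡ 223 (mod 247)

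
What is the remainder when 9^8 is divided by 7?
Using Fermat: 9^{6} ≡ 1 mod 7. 8 ≡ 2 mod 6. So 9^{8} ≡ 9^{2} ≡ 4 mod 7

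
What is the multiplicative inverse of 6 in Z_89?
Since 89 is prime, by Fermat 6^(-1) ≡ 6^{87} ≡ 15 mod 89. Verify: 6 × 15 = 90 ≡ 1 mod 89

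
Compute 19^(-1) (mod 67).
Since 67 is prime, by Fermat 19^(-1) ≡ 19^{65} ≡ 60 (mod 67). Verify: 19 × 60 = 1140 ≡ 1 (mod 67)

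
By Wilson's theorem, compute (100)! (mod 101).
By Wilson's theorem, (100)! ≡ -1 ≡ 100 (mod 101)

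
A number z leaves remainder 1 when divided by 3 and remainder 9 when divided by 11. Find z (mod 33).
M = 3 × 11 = 33. M₁ = 11, y₁ ≡ 2 (mod 3). M₂ = 3, y₂ ≡ 4 (mod 11). z = 1×11×2 + 9×3×4 ≡ 31 (mod 33)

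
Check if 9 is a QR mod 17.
By Euler's criterion: 9^{8} ≡ 1 (mod 17). Since this equals 1, 9 is a QR.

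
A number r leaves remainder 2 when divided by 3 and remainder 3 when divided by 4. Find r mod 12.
M = 3 × 4 = 12. M₁ = 4, y₁ ≡ 1 mod 3. M₂ = 3, y₂ ≡ 3 mod 4. r = 2×4×1 + 3×3×3 ≡ 11 mod 12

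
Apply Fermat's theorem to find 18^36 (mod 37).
By Fermat's Little Theorem, 18^{36} ≡ 1 (mod 37) since 37 is prime and gcd(18, 37) = 1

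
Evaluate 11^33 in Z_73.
By repeated squaring (mod 73): 11^{1}≡11, 11^{2}≡48, 11^{4}≡41, 11^{8}≡2, 11^{16}≡4, 11^{32}≡16. Then 11^{33} = 11^{32+1} ≡ 16 × 11 ≡ 30 (mod 73)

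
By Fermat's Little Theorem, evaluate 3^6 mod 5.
By Fermat: 3^{4} ≡ 1 mod 5. So 3^{6} = 3^{4} · 3^{2} ≡ 3^{2} ≡ 4 mod 5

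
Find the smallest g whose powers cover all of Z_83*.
g = 2. Powers: [2, 4, 8, 16, 32, 64, 45, 7, 14, ...] generates all 82 non-zero residues.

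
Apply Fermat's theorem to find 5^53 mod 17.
By Fermat: 5^{16} ≡ 1 mod 17. 53 = 3×16 + 5. So 5^{53} ≡ 5^{5} ≡ 14 mod 17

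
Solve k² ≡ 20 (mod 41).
The square roots of 20 mod 41 are 26 and 15. Verify: 26² = 676 ≡ 20 (mod 41)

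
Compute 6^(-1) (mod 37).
Since 37 is prime, by Fermat 6^(-1) ≡ 6^{35} ≡ 31 (mod 37). Verify: 6 × 31 = 186 ≡ 1 (mod 37)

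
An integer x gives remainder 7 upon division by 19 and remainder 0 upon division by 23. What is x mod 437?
M = 19 × 23 = 437. M₁ = 23, y₁ ≡ 5 mod 19. M₂ = 19, y₂ ≡ 17 mod 23. x = 7×23×5 + 0×19×17 ≡ 368 mod 437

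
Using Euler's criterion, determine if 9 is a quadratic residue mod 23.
By Euler's criterion: 9^{11} ≡ 1 (mod 23). Since this equals 1, 9 is a QR.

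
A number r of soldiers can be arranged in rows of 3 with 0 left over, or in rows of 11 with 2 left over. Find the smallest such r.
M = 3 × 11 = 33. M₁ = 11, y₁ ≡ 2 mod 3. M₂ = 3, y₂ ≡ 4 mod 11. r = 0×11×2 + 2×3×4 ≡ 24 mod 33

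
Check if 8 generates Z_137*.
8^{68} ≡ 1 mod 137 and 68 < 136, so ord_137(8) = 68 ≠ 136 and 8 is not a primitive root.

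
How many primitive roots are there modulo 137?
A prime p has φ(p-1) primitive roots; here φ(136) = 64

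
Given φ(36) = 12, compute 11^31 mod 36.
By Euler: 11^{12} ≡ 1 mod 36 since gcd(11, 36) = 1. 31 = 2×12 + 7. So 11^{31} ≡ 11^{7} ≡ 11 mod 36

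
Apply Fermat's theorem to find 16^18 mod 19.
By Fermat's Little Theorem, 16^{18} ≡ 1 mod 19 since 19 is prime and gcd(16, 19) = 1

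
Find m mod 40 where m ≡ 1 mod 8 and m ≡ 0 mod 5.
M = 8 × 5 = 40. M₁ = 5, y₁ ≡ 5 mod 8. M₂ = 8, y₂ ≡ 2 mod 5. m = 1×5×5 + 0×8×2 ≡ 25 mod 40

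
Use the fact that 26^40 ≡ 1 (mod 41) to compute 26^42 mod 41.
By Fermat: 26^{40} ≡ 1 (mod 41). So 26^{42} = 26^{40} · 26^{2} ≡ 26^{2} ≡ 20 (mod 41)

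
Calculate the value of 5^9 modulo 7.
Using Fermat: 5^{6} ≡ 1 mod 7. 9 ≡ 3 mod 6. So 5^{9} ≡ 5^{3} ≡ 6 mod 7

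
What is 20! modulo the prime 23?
(22)! = (20)! × (21) × (22) ≡ -1 mod 23. So (20)! ≡ -1 × [(22)(21)]^(-1) ≡ 11 mod 23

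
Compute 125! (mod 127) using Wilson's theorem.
(126)! = (125)! × (126) ≡ -1 (mod 127). So (125)! ≡ -1 × (126)^(-1) ≡ (-1)×(-1) = 1 (mod 127)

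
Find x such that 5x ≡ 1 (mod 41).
Since 41 is prime, by Fermat 5^(-1) ≡ 5^{39} ≡ 33 (mod 41). Verify: 5 × 33 = 165 ≡ 1 (mod 41)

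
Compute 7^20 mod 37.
By repeated squaring mod 37: 7^{1}≡7, 7^{2}≡12, 7^{4}≡33, 7^{8}≡16, 7^{16}≡34. Then 7^{20} = 7^{16+4} ≡ 34 × 33 ≡ 12 mod 37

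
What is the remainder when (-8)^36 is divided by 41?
By repeated squaring (mod 41): (-8)^{1}≡33, (-8)^{2}≡23, (-8)^{4}≡37, (-8)^{8}≡16, (-8)^{16}≡10, (-8)^{32}≡18. Then (-8)^{36} = (-8)^{32+4} ≡ 18 × 37 ≡ 10 (mod 41)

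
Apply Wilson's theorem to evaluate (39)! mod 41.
(40)! = (39)! × (40) ≡ -1 mod 41. So (39)! ≡ -1 × (40)^(-1) ≡ (-1)×(-1) = 1 mod 41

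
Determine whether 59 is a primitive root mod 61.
ord_61(59) divides 60. For each prime q|60: 59^{30}≡60, 59^{20}≡47, 59^{12}≡9, none ≡ 1. So 59 has order 60 and is a primitive root mod 61.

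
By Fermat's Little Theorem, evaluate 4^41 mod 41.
By Fermat: 4^{40} ≡ 1 (mod 41). So 4^{41} = 4^{40} · 4^{1} ≡ 4^{1} ≡ 4 (mod 41)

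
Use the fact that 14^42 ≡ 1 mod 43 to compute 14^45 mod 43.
By Fermat: 14^{42} ≡ 1 mod 43. So 14^{45} = 14^{42} · 14^{3} ≡ 14^{3} ≡ 35 mod 43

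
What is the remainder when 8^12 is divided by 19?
By repeated squaring mod 19: 8^{1}≡8, 8^{2}≡7, 8^{4}≡11, 8^{8}≡7. Then 8^{12} = 8^{8+4} ≡ 7 × 11 ≡ 1 mod 19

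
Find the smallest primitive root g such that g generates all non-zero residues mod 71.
g = 7. For each prime q|70: 7^{35}≡70, 7^{14}≡54, 7^{10}≡45, none ≡ 1, so ord_71(7) = 70 and 7 is a primitive root.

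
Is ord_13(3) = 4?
Powers of 3 mod 13: 3^1≡3, 3^2≡9, 3^3≡1. Already 3^3≡1, so the order is 3 < 4. No, the actual order is 3.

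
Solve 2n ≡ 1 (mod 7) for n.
Since 7 is prime, by Fermat 2^(-1) ≡ 2^{5} ≡ 4 (mod 7). Verify: 2 × 4 = 8 ≡ 1 (mod 7)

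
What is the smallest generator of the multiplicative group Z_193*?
g = 5. For each prime q|192: 5^{96}≡192, 5^{64}≡84, none ≡ 1, so ord_193(5) = 192 and 5 is a primitive root.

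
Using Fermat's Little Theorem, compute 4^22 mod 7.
By Fermat: 4^{6} ≡ 1 (mod 7). 22 = 3×6 + 4. So 4^{22} ≡ 4^{4} ≡ 4 (mod 7)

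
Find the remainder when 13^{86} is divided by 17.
By Fermat: 13^{16} ≡ 1 mod 17. 86 = 5×16 + 6. So 13^{86} ≡ 13^{6} ≡ 16 mod 17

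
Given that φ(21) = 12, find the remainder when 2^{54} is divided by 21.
By Euler: 2^{12} ≡ 1 (mod 21) since gcd(2, 21) = 1. 54 = 4×12 + 6. So 2^{54} ≡ 2^{6} ≡ 1 (mod 21)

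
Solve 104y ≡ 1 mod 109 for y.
Since 109 is prime, by Fermat 104^(-1) ≡ 104^{107} ≡ 87 mod 109. Verify: 104 × 87 = 9048 ≡ 1 mod 109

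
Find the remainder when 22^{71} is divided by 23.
By Fermat: 22^{22} ≡ 1 mod 23. 71 = 3×22 + 5. So 22^{71} ≡ 22^{5} ≡ 22 mod 23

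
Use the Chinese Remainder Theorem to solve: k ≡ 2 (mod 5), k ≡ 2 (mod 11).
M = 5 × 11 = 55. M₁ = 11, y₁ ≡ 1 (mod 5). M₂ = 5, y₂ ≡ 9 (mod 11). k = 2×11×1 + 2×5×9 ≡ 2 (mod 55)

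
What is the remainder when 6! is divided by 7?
By Wilson's theorem, (6)! ≡ -1 ≡ 6 mod 7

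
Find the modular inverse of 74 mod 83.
Since 83 is prime, by Fermat 74^(-1) ≡ 74^{81} ≡ 46 (mod 83). Verify: 74 × 46 = 3404 ≡ 1 (mod 83)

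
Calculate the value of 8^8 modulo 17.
By repeated squaring mod 17: 8^{1}≡8, 8^{2}≡13, 8^{4}≡16, 8^{8}≡1. So 8^{8} ≡ 1 mod 17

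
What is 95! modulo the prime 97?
(96)! = (95)! × (96) ≡ -1 mod 97. So (95)! ≡ -1 × (96)^(-1) ≡ (-1)×(-1) = 1 mod 97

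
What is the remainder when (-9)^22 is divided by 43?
By repeated squaring mod 43: (-9)^{1}≡34, (-9)^{2}≡38, (-9)^{4}≡25, (-9)^{8}≡23, (-9)^{16}≡13. Then (-9)^{22} = (-9)^{16+4+2} ≡ 13 × 25 × 38 ≡ 9 mod 43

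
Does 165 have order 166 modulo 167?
ord_167(165) divides 166. For each prime q|166: 165^{83}≡166, 165^{2}≡4, none ≡ 1. So 165 has order 166 and is a primitive root mod 167.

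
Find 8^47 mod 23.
Using Fermat: 8^{22} ≡ 1 mod 23. 47 ≡ 3 mod 22. So 8^{47} ≡ 8^{3} ≡ 6 mod 23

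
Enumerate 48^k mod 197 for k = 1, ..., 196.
48^1, 48^2, ..., 48^{196} mod 197: [48, 137, 75, 54, 31, 109, 110, 158, 98, 173, 30, 61, 170, 83, 44, 142, 118, 148, 12, 182, 68, 112, 57, 175, 126, 138, 123, 191, 106, 163, 141, 70, 11, 134, 128, 37, 3, 144, 17, 28, 162, 93, 130, 133, 80, 97, 125, 90, 183, 116, 52, 132, 32, 157, 50, 36, 152, 7, 139, 171, 131, 181, 20, 172, 179, 121, 95, 29, 13, 33, 8, 187, 111, 9, 38, 51, 84, 92, 82, 193, 5, 43, 94, 178, 73, 155, 151, 156, 2, 96, 77, 150, 108, 62, 21, 23, 119, 196, 149, 60, 122, 143, 166, 88, 87, 39, 99, 24, 167, 136, 27, 114, 153, 55, 79, 49, 185, 15, 129, 85, 140, 22, 71, 59, 74, 6, 91, 34, 56, 127, 186, 63, 69, 160, 194, 53, 180, 169, 35, 104, 67, 64, 117, 100, 72, 107, 14, 81, 145, 65, 165, 40, 147, 161, 45, 190, 58, 26, 66, 16, 177, 25, 18, 76, 102, 168, 184, 164, 189, 10, 86, 188, 159, 146, 113, 105, 115, 4, 192, 154, 103, 19, 124, 42, 46, 41, 195, 101, 120, 47, 89, 135, 176, 174, 78, 1]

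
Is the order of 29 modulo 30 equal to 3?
Powers of 29 mod 30: 29^1≡29, 29^2≡1. Already 29^2≡1, so the order is 2 < 3. No, the actual order is 2.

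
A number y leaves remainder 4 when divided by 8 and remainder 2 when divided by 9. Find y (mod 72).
M = 8 × 9 = 72. M₁ = 9, y₁ ≡ 1 (mod 8). M₂ = 8, y₂ ≡ 8 (mod 9). y = 4×9×1 + 2×8×8 ≡ 20 (mod 72)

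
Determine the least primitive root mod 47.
g = 5. Powers: [5, 25, 31, 14, 23, 21, 11, 8, ...] generates all 46 non-zero residues.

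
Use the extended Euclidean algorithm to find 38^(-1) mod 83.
Extended GCD: 38(-24) + 83(11) = 1. So 38^(-1) ≡ -24 ≡ 59 mod 83. Verify: 38 × 59 = 2242 ≡ 1 mod 83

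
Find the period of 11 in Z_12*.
Powers of 11 mod 12: 11^1≡11, 11^2≡1. ord_12(11) = 2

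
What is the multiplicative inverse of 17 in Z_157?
Since 157 is prime, by Fermat 17^(-1) ≡ 17^{155} ≡ 37 (mod 157). Verify: 17 × 37 = 629 ≡ 1 (mod 157)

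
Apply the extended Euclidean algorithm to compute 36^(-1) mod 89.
Extended GCD: 36(-42) + 89(17) = 1. So 36^(-1) ≡ -42 ≡ 47 (mod 89). Verify: 36 × 47 = 1692 ≡ 1 (mod 89)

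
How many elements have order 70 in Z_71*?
A prime p has φ(p-1) primitive roots; here φ(70) = 24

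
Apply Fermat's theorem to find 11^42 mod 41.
By Fermat: 11^{40} ≡ 1 mod 41. So 11^{42} = 11^{40} · 11^{2} ≡ 11^{2} ≡ 39 mod 41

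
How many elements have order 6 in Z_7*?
Number of primitive roots mod 7 = φ(p-1) = φ(6) = 2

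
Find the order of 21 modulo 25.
Powers of 21 mod 25: 21^1≡21, 21^2≡16, 21^3≡11, 21^4≡6, 21^5≡1. So the order of 21 is 5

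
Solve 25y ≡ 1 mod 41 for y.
Since 41 is prime, by Fermat 25^(-1) ≡ 25^{39} ≡ 23 mod 41. Verify: 25 × 23 = 575 ≡ 1 mod 41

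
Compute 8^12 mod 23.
By repeated squaring (mod 23): 8^{1}≡8, 8^{2}≡18, 8^{4}≡2, 8^{8}≡4. Then 8^{12} = 8^{8+4} ≡ 4 × 2 ≡ 8 (mod 23)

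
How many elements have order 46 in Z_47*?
There are φ(47-1) = φ(46) = 22 primitive roots modulo 47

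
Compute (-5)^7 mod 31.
By repeated squaring (mod 31): (-5)^{1}≡26, (-5)^{2}≡25, (-5)^{4}≡5. Then (-5)^{7} = (-5)^{4+2+1} ≡ 5 × 25 × 26 ≡ 26 (mod 31)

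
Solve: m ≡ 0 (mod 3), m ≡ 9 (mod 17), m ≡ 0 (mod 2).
M = 3 × 17 × 2 = 102. M₁ = 34, y₁ ≡ 1 (mod 3). M₂ = 6, y₂ ≡ 3 (mod 17). M₃ = 51, y₃ ≡ 1 (mod 2). m = 0×34×1 + 9×6×3 + 0×51×1 ≡ 60 (mod 102)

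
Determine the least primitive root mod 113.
g = 3. Powers: [3, 9, 27, 81, 17, 51, 40, 7, ...] generates all 112 non-zero residues.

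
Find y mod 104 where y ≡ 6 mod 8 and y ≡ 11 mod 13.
M = 8 × 13 = 104. M₁ = 13, y₁ ≡ 5 mod 8. M₂ = 8, y₂ ≡ 5 mod 13. y = 6×13×5 + 11×8×5 ≡ 102 mod 104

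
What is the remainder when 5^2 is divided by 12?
5^{2} = 25 ≡ 1 (mod 12)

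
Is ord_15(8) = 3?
Powers of 8 mod 15: 8^1≡8, 8^2≡4, 8^3≡2, 8^4≡1. 8^3≡2≢1, so ord ≠ 3. No, the actual order is 4.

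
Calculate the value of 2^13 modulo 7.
Using Fermat: 2^{6} ≡ 1 mod 7. 13 ≡ 1 mod 6. So 2^{13} ≡ 2^{1} ≡ 2 mod 7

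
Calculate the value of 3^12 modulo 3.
By repeated squaring (mod 3): 3^{1}≡0, 3^{2}≡0, 3^{4}≡0, 3^{8}≡0. Then 3^{12} = 3^{8+4} ≡ 0 × 0 ≡ 0 (mod 3)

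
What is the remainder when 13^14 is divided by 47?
By repeated squaring (mod 47): 13^{1}≡13, 13^{2}≡28, 13^{4}≡32, 13^{8}≡37. Then 13^{14} = 13^{8+4+2} ≡ 37 × 32 × 28 ≡ 17 (mod 47)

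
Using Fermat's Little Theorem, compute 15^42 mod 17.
By Fermat: 15^{16} ≡ 1 mod 17. 42 = 2×16 + 10. So 15^{42} ≡ 15^{10} ≡ 4 mod 17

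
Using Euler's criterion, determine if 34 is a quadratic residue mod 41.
By Euler's criterion: 34^{20} ≡ 40 (mod 41). Since this equals -1 (≡ 40), 34 is not a QR.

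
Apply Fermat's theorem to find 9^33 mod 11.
By Fermat: 9^{10} ≡ 1 mod 11. 33 = 3×10 + 3. So 9^{33} ≡ 9^{3} ≡ 3 mod 11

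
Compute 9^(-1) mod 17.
Since 17 is prime, by Fermat 9^(-1) ≡ 9^{15} ≡ 2 mod 17. Verify: 9 × 2 = 18 ≡ 1 mod 17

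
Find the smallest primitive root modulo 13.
g = 2. Powers: [2, 4, 8, 3, 6, 12, 11, 9, 5, ...] generates all 12 non-zero residues.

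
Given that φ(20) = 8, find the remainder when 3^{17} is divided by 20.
By Euler: 3^{8} ≡ 1 mod 20 since gcd(3, 20) = 1. 17 = 2×8 + 1. So 3^{17} ≡ 3^{1} ≡ 3 mod 20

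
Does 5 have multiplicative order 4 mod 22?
Powers of 5 mod 22: 5^1≡5, 5^2≡3, 5^3≡15, 5^4≡9, 5^5≡1. 5^4≡9≢1, so ord ≠ 4. No, the actual order is 5.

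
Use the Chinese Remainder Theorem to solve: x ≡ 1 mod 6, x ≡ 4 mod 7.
M = 6 × 7 = 42. M₁ = 7, y₁ ≡ 1 mod 6. M₂ = 6, y₂ ≡ 6 mod 7. x = 1×7×1 + 4×6×6 ≡ 25 mod 42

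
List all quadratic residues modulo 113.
QRs mod 113: {1, 2, 4, 7, 8, 9, 11, 13, 14, 15, 16, 18, 22, 25, 26, 28, 30, 31, 32, 36, 41, 44, 49, 50, 51, 52, 53, 56, 57, 60, 61, 62, 63, 64, 69, 72, 77, 81, 82, 83, 85, 87, 88, 91, 95, 97, 98, 99, 100, 102, 104, 105, 106, 109, 111, 112}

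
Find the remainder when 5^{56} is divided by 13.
By Fermat: 5^{12} ≡ 1 (mod 13). 56 = 4×12 + 8. So 5^{56} ≡ 5^{8} ≡ 1 (mod 13)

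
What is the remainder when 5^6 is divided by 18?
By repeated squaring mod 18: 5^{1}≡5, 5^{2}≡7, 5^{4}≡13. Then 5^{6} = 5^{4+2} ≡ 13 × 7 ≡ 1 mod 18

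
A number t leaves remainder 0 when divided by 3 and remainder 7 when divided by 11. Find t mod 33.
M = 3 × 11 = 33. M₁ = 11, y₁ ≡ 2 mod 3. M₂ = 3, y₂ ≡ 4 mod 11. t = 0×11×2 + 7×3×4 ≡ 18 mod 33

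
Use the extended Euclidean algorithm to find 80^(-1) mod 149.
Extended GCD: 80(-54) + 149(29) = 1. So 80^(-1) ≡ -54 ≡ 95 (mod 149). Verify: 80 × 95 = 7600 ≡ 1 (mod 149)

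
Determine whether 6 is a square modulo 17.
By Euler's criterion: 6^{8} ≡ 16 mod 17. Since this equals -1 (≡ 16), 6 is not a QR.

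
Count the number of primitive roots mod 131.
There are φ(131-1) = φ(130) = 48 primitive roots modulo 131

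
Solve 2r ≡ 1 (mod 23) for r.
Since 23 is prime, by Fermat 2^(-1) ≡ 2^{21} ≡ 12 (mod 23). Verify: 2 × 12 = 24 ≡ 1 (mod 23)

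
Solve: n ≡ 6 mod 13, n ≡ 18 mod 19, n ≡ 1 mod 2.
M = 13 × 19 × 2 = 494. M₁ = 38, y₁ ≡ 12 mod 13. M₂ = 26, y₂ ≡ 11 mod 19. M₃ = 247, y₃ ≡ 1 mod 2. n = 6×38×12 + 18×26×11 + 1×247×1 ≡ 227 mod 494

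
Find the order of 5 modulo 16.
Powers of 5 mod 16: 5^1≡5, 5^2≡9, 5^3≡13, 5^4≡1. ord_16(5) = 4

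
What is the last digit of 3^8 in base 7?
Using Fermat: 3^{6} ≡ 1 (mod 7). 8 ≡ 2 (mod 6). So 3^{8} ≡ 3^{2} ≡ 2 (mod 7)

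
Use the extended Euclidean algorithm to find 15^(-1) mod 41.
Extended GCD: 15(11) + 41(-4) = 1. So 15^(-1) ≡ 11 (mod 41). Verify: 15 × 11 = 165 ≡ 1 (mod 41)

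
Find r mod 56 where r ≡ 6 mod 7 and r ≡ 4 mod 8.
M = 7 × 8 = 56. M₁ = 8, y₁ ≡ 1 mod 7. M₂ = 7, y₂ ≡ 7 mod 8. r = 6×8×1 + 4×7×7 ≡ 20 mod 56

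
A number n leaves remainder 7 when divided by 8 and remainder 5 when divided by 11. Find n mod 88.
M = 8 × 11 = 88. M₁ = 11, y₁ ≡ 3 mod 8. M₂ = 8, y₂ ≡ 7 mod 11. n = 7×11×3 + 5×8×7 ≡ 71 mod 88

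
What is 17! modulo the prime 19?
(18)! = (17)! × (18) ≡ -1 (mod 19). So (17)! ≡ -1 × (18)^(-1) ≡ (-1)×(-1) = 1 (mod 19)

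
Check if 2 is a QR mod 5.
By Euler's criterion: 2^{2} ≡ 4 mod 5. Since this equals -1 (≡ 4), 2 is not a QR.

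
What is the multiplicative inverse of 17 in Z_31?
Since 31 is prime, by Fermat 17^(-1) ≡ 17^{29} ≡ 11 (mod 31). Verify: 17 × 11 = 187 ≡ 1 (mod 31)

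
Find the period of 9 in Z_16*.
Powers of 9 mod 16: 9^1≡9, 9^2≡1. So the order of 9 is 2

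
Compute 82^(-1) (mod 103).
Since 103 is prime, by Fermat 82^(-1) ≡ 82^{101} ≡ 49 (mod 103). Verify: 82 × 49 = 4018 ≡ 1 (mod 103)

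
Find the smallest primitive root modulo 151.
g = 6. Powers: [6, 36, 65, 88, 75, 148, ...] generates all 150 non-zero residues.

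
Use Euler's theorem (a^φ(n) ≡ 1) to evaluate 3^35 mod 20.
By Euler: 3^{8} ≡ 1 (mod 20) since gcd(3, 20) = 1. 35 = 4×8 + 3. So 3^{35} ≡ 3^{3} ≡ 7 (mod 20)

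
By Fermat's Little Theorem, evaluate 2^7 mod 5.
By Fermat: 2^{4} ≡ 1 mod 5. So 2^{7} = 2^{4} · 2^{3} ≡ 2^{3} ≡ 3 mod 5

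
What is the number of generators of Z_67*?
There are φ(67-1) = φ(66) = 20 primitive roots modulo 67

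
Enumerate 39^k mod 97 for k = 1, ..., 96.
39^1, 39^2, ..., 39^{96} mod 97: [39, 66, 52, 88, 37, 85, 17, 81, 55, 11, 41, 47, 87, 95, 19, 62, 90, 18, 23, 24, 63, 32, 84, 75, 15, 3, 20, 4, 59, 70, 14, 61, 51, 49, 68, 33, 26, 44, 67, 91, 57, 89, 76, 54, 69, 72, 92, 96, 58, 31, 45, 9, 60, 12, 80, 16, 42, 86, 56, 50, 10, 2, 78, 35, 7, 79, 74, 73, 34, 65, 13, 22, 82, 94, 77, 93, 38, 27, 83, 36, 46, 48, 29, 64, 71, 53, 30, 6, 40, 8, 21, 43, 28, 25, 5, 1]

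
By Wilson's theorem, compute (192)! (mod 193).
By Wilson's theorem, (192)! ≡ -1 ≡ 192 (mod 193)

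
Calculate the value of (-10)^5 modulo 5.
By repeated squaring mod 5: (-10)^{1}≡0, (-10)^{2}≡0, (-10)^{4}≡0. Then (-10)^{5} = (-10)^{4+1} ≡ 0 × 0 ≡ 0 mod 5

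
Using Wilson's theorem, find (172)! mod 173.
By Wilson's theorem, (172)! ≡ -1 ≡ 172 (mod 173)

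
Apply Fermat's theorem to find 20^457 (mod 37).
By Fermat: 20^{36} ≡ 1 (mod 37). 457 ≡ 25 (mod 36). So 20^{457} ≡ 20^{25} ≡ 15 (mod 37)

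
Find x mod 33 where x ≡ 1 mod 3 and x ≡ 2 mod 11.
M = 3 × 11 = 33. M₁ = 11, y₁ ≡ 2 mod 3. M₂ = 3, y₂ ≡ 4 mod 11. x = 1×11×2 + 2×3×4 ≡ 13 mod 33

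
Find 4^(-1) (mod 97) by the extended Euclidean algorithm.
Extended GCD: 4(-24) + 97(1) = 1. So 4^(-1) ≡ -24 ≡ 73 (mod 97). Verify: 4 × 73 = 292 ≡ 1 (mod 97)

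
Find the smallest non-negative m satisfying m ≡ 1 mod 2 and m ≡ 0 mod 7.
M = 2 × 7 = 14. M₁ = 7, y₁ ≡ 1 mod 2. M₂ = 2, y₂ ≡ 4 mod 7. m = 1×7×1 + 0×2×4 ≡ 7 mod 14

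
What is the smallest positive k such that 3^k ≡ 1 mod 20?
Powers of 3 mod 20: 3^1≡3, 3^2≡9, 3^3≡7, 3^4≡1. ord_20(3) = 4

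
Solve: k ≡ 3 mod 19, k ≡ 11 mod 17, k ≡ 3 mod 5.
M = 19 × 17 × 5 = 1615. M₁ = 85, y₁ ≡ 17 mod 19. M₂ = 95, y₂ ≡ 12 mod 17. M₃ = 323, y₃ ≡ 2 mod 5. k = 3×85×17 + 11×95×12 + 3×323×2 ≡ 1048 mod 1615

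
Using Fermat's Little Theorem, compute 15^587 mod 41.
By Fermat: 15^{40} ≡ 1 mod 41. 587 ≡ 27 mod 40. So 15^{587} ≡ 15^{27} ≡ 7 mod 41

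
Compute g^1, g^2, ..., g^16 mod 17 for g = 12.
12^1, 12^2, ..., 12^{16} mod 17: [12, 8, 11, 13, 3, 2, 7, 16, 5, 9, 6, 4, 14, 15, 10, 1]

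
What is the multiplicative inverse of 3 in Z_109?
Since 109 is prime, by Fermat 3^(-1) ≡ 3^{107} ≡ 73 (mod 109). Verify: 3 × 73 = 219 ≡ 1 (mod 109)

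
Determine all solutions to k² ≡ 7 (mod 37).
The square roots of 7 mod 37 are 9 and 28. Verify: 9² = 81 ≡ 7 (mod 37)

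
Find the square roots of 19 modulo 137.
The square roots of 19 mod 137 are 108 and 29. Verify: 108² = 11664 ≡ 19 (mod 137)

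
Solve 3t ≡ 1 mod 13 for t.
Since 13 is prime, by Fermat 3^(-1) ≡ 3^{11} ≡ 9 mod 13. Verify: 3 × 9 = 27 ≡ 1 mod 13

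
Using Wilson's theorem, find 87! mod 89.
(88)! = (87)! × (88) ≡ -1 (mod 89). So (87)! ≡ -1 × (88)^(-1) ≡ (-1)×(-1) = 1 (mod 89)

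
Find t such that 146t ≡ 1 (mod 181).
Since 181 is prime, by Fermat 146^(-1) ≡ 146^{179} ≡ 31 (mod 181). Verify: 146 × 31 = 4526 ≡ 1 (mod 181)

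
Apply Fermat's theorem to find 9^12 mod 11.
By Fermat: 9^{10} ≡ 1 mod 11. So 9^{12} = 9^{10} · 9^{2} ≡ 9^{2} ≡ 4 mod 11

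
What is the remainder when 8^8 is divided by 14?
By repeated squaring mod 14: 8^{1}≡8, 8^{2}≡8, 8^{4}≡8, 8^{8}≡8. So 8^{8} ≡ 8 mod 14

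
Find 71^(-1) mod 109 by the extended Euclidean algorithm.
Extended GCD: 71(43) + 109(-28) = 1. So 71^(-1) ≡ 43 mod 109. Verify: 71 × 43 = 3053 ≡ 1 mod 109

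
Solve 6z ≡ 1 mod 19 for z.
Since 19 is prime, by Fermat 6^(-1) ≡ 6^{17} ≡ 16 mod 19. Verify: 6 × 16 = 96 ≡ 1 mod 19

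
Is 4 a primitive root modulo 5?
4^{2} ≡ 1 (mod 5) and 2 < 4, so ord_5(4) = 2 ≠ 4 and 4 is not a primitive root.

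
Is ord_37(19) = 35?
Powers of 19 mod 37: 19^1≡19, 19^2≡28, 19^3≡14, 19^4≡7, 19^5≡22, 19^6≡11, 19^7≡24, 19^8≡12, 19^9≡6, 19^10≡3, 19^11≡20, 19^12≡10, 19^13≡5, 19^14≡21, 19^15≡29, 19^16≡33, 19^17≡35, 19^18≡36, 19^19≡18, 19^20≡9, 19^21≡23, 19^22≡30, 19^23≡15, 19^24≡26, 19^25≡13, 19^26≡25, 19^27≡31, 19^28≡34, 19^29≡17, 19^30≡27, 19^31≡32, 19^32≡16, 19^33≡8, 19^34≡4, 19^35≡2, 19^36≡1. 19^35≡2≢1, so ord ≠ 35. No, the actual order is 36.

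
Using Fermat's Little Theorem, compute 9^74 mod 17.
By Fermat: 9^{16} ≡ 1 (mod 17). 74 = 4×16 + 10. So 9^{74} ≡ 9^{10} ≡ 13 (mod 17)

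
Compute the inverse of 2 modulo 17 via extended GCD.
Extended GCD: 2(-8) + 17(1) = 1. So 2^(-1) ≡ -8 ≡ 9 (mod 17). Verify: 2 × 9 = 18 ≡ 1 (mod 17)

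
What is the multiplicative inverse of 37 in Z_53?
Since 53 is prime, by Fermat 37^(-1) ≡ 37^{51} ≡ 43 (mod 53). Verify: 37 × 43 = 1591 ≡ 1 (mod 53)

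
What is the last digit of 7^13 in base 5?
Using Fermat: 7^{4} ≡ 1 mod 5. 13 ≡ 1 mod 4. So 7^{13} ≡ 7^{1} ≡ 2 mod 5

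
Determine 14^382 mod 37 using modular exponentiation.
Using Fermat: 14^{36} ≡ 1 (mod 37). 382 ≡ 22 (mod 36). So 14^{382} ≡ 14^{22} ≡ 27 (mod 37)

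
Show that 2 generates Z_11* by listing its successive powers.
2^1, 2^2, ..., 2^{10} mod 11: [2, 4, 8, 5, 10, 9, 7, 3, 6, 1]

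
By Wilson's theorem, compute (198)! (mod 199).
By Wilson's theorem, (198)! ≡ -1 ≡ 198 (mod 199)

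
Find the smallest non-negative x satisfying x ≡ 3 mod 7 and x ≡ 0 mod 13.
M = 7 × 13 = 91. M₁ = 13, y₁ ≡ 6 mod 7. M₂ = 7, y₂ ≡ 2 mod 13. x = 3×13×6 + 0×7×2 ≡ 52 mod 91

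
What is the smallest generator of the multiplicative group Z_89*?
g = 3. Powers: [3, 9, 27, 81, 65, 17, 51, 64, ...] generates all 88 non-zero residues.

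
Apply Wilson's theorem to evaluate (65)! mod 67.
(66)! = (65)! × (66) ≡ -1 (mod 67). So (65)! ≡ -1 × (66)^(-1) ≡ (-1)×(-1) = 1 (mod 67)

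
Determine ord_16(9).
Powers of 9 mod 16: 9^1≡9, 9^2≡1. So the order of 9 is 2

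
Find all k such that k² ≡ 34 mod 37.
The square roots of 34 mod 37 are 16 and 21. Verify: 16² = 256 ≡ 34 mod 37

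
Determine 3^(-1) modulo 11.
Since 11 is prime, by Fermat 3^(-1) ≡ 3^{9} ≡ 4 mod 11. Verify: 3 × 4 = 12 ≡ 1 mod 11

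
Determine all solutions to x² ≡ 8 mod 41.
The square roots of 8 mod 41 are 34 and 7. Verify: 34² = 1156 ≡ 8 mod 41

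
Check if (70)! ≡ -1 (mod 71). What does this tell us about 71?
(70)! mod 71 = 70. Since this equals -1 (mod 71), Wilson confirms 71 is prime.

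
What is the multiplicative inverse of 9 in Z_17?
Since 17 is prime, by Fermat 9^(-1) ≡ 9^{15} ≡ 2 mod 17. Verify: 9 × 2 = 18 ≡ 1 mod 17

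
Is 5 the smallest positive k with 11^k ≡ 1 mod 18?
Powers of 11 mod 18: 11^1≡11, 11^2≡13, 11^3≡17, 11^4≡7, 11^5≡5, 11^6≡1. 11^5≡5≢1, so ord ≠ 5. No, the actual order is 6.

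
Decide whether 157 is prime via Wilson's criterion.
(156)! mod 157 = 156. Since 156 ≡ -1 (mod 157), 157 is prime.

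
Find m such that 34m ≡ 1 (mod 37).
Since 37 is prime, by Fermat 34^(-1) ≡ 34^{35} ≡ 12 (mod 37). Verify: 34 × 12 = 408 ≡ 1 (mod 37)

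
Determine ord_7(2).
Powers of 2 mod 7: 2^1≡2, 2^2≡4, 2^3≡1. Order = 3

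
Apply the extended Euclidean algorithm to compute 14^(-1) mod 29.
Extended GCD: 14(-2) + 29(1) = 1. So 14^(-1) ≡ -2 ≡ 27 mod 29. Verify: 14 × 27 = 378 ≡ 1 mod 29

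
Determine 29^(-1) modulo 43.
Since 43 is prime, by Fermat 29^(-1) ≡ 29^{41} ≡ 3 (mod 43). Verify: 29 × 3 = 87 ≡ 1 (mod 43)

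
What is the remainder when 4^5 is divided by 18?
By repeated squaring mod 18: 4^{1}≡4, 4^{2}≡16, 4^{4}≡4. Then 4^{5} = 4^{4+1} ≡ 4 × 4 ≡ 16 mod 18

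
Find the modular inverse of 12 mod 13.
Since 13 is prime, by Fermat 12^(-1) ≡ 12^{11} ≡ 12 mod 13. Verify: 12 × 12 = 144 ≡ 1 mod 13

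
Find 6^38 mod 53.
By repeated squaring mod 53: 6^{1}≡6, 6^{2}≡36, 6^{4}≡24, 6^{8}≡46, 6^{16}≡49, 6^{32}≡16. Then 6^{38} = 6^{32+4+2} ≡ 16 × 24 × 36 ≡ 44 mod 53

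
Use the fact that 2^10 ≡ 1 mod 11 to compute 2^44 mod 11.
By Fermat: 2^{10} ≡ 1 mod 11. 44 = 4×10 + 4. So 2^{44} ≡ 2^{4} ≡ 5 mod 11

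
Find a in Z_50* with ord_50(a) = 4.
7 has order 4 mod 50 since 7^{4} ≡ 1 (mod 50) and no smaller power works.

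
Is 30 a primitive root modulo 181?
30^{60} ≡ 1 mod 181 and 60 < 180, so ord_181(30) = 60 ≠ 180 and 30 is not a primitive root.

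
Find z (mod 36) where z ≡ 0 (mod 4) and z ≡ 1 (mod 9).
M = 4 × 9 = 36. M₁ = 9, y₁ ≡ 1 (mod 4). M₂ = 4, y₂ ≡ 7 (mod 9). z = 0×9×1 + 1×4×7 ≡ 28 (mod 36)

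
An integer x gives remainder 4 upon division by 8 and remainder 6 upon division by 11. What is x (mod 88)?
M = 8 × 11 = 88. M₁ = 11, y₁ ≡ 3 (mod 8). M₂ = 8, y₂ ≡ 7 (mod 11). x = 4×11×3 + 6×8×7 ≡ 28 (mod 88)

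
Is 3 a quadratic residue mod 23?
By Euler's criterion: 3^{11} ≡ 1 (mod 23). Since this equals 1, 3 is a QR.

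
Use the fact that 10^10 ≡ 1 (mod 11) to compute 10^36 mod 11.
By Fermat: 10^{10} ≡ 1 (mod 11). 36 = 3×10 + 6. So 10^{36} ≡ 10^{6} ≡ 1 (mod 11)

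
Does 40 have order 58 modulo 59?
ord_59(40) divides 58. For each prime q|58: 40^{29}≡58, 40^{2}≡7, none ≡ 1. So 40 has order 58 and is a primitive root mod 59.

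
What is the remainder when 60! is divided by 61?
By Wilson's theorem, (60)! ≡ -1 ≡ 60 (mod 61)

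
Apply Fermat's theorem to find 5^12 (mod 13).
By Fermat's Little Theorem, 5^{12} ≡ 1 (mod 13) since 13 is prime and gcd(5, 13) = 1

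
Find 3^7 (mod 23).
By repeated squaring (mod 23): 3^{1}≡3, 3^{2}≡9, 3^{4}≡12. Then 3^{7} = 3^{4+2+1} ≡ 12 × 9 × 3 ≡ 2 (mod 23)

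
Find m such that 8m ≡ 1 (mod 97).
Since 97 is prime, by Fermat 8^(-1) ≡ 8^{95} ≡ 85 (mod 97). Verify: 8 × 85 = 680 ≡ 1 (mod 97)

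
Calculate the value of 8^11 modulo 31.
By repeated squaring mod 31: 8^{1}≡8, 8^{2}≡2, 8^{4}≡4, 8^{8}≡16. Then 8^{11} = 8^{8+2+1} ≡ 16 × 2 × 8 ≡ 8 mod 31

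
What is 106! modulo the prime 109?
(108)! = (106)! × (107) × (108) ≡ -1 (mod 109). So (106)! ≡ -1 × [(108)(107)]^(-1) ≡ 54 (mod 109)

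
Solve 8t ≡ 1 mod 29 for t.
Since 29 is prime, by Fermat 8^(-1) ≡ 8^{27} ≡ 11 mod 29. Verify: 8 × 11 = 88 ≡ 1 mod 29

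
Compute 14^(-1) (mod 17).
Since 17 is prime, by Fermat 14^(-1) ≡ 14^{15} ≡ 11 (mod 17). Verify: 14 × 11 = 154 ≡ 1 (mod 17)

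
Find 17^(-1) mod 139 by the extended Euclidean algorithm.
Extended GCD: 17(-49) + 139(6) = 1. So 17^(-1) ≡ -49 ≡ 90 mod 139. Verify: 17 × 90 = 1530 ≡ 1 mod 139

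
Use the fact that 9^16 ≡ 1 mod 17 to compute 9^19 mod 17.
By Fermat: 9^{16} ≡ 1 mod 17. So 9^{19} = 9^{16} · 9^{3} ≡ 9^{3} ≡ 15 mod 17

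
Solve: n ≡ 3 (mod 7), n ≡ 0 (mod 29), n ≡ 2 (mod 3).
M = 7 × 29 × 3 = 609. M₁ = 87, y₁ ≡ 5 (mod 7). M₂ = 21, y₂ ≡ 18 (mod 29). M₃ = 203, y₃ ≡ 2 (mod 3). n = 3×87×5 + 0×21×18 + 2×203×2 ≡ 290 (mod 609)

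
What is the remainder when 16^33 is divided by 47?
By repeated squaring (mod 47): 16^{1}≡16, 16^{2}≡21, 16^{4}≡18, 16^{8}≡42, 16^{16}≡25, 16^{32}≡14. Then 16^{33} = 16^{32+1} ≡ 14 × 16 ≡ 36 (mod 47)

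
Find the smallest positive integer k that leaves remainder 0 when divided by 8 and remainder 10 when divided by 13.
M = 8 × 13 = 104. M₁ = 13, y₁ ≡ 5 (mod 8). M₂ = 8, y₂ ≡ 5 (mod 13). k = 0×13×5 + 10×8×5 ≡ 88 (mod 104)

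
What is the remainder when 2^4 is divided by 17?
2^{4} = 16 ≡ 16 (mod 17)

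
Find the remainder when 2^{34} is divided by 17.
By Fermat: 2^{16} ≡ 1 (mod 17). 34 = 2×16 + 2. So 2^{34} ≡ 2^{2} ≡ 4 (mod 17)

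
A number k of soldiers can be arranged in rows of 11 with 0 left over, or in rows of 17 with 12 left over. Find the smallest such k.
M = 11 × 17 = 187. M₁ = 17, y₁ ≡ 2 mod 11. M₂ = 11, y₂ ≡ 14 mod 17. k = 0×17×2 + 12×11×14 ≡ 165 mod 187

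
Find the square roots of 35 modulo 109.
The square roots of 35 mod 109 are 97 and 12. Verify: 97² = 9409 ≡ 35 (mod 109)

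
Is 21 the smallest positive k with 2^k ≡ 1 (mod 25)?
Powers of 2 mod 25: 2^1≡2, 2^2≡4, 2^3≡8, 2^4≡16, 2^5≡7, 2^6≡14, 2^7≡3, 2^8≡6, 2^9≡12, 2^10≡24, 2^11≡23, 2^12≡21, 2^13≡17, 2^14≡9, 2^15≡18, 2^16≡11, 2^17≡22, 2^18≡19, 2^19≡13, 2^20≡1. Already 2^20≡1, so the order is 20 < 21. No, the actual order is 20.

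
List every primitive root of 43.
There are φ(42) = 12 primitive roots mod 43: {3, 5, 12, 18, 19, 20, 26, 28, 29, 30, 33, 34}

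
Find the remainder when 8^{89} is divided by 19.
By Fermat: 8^{18} ≡ 1 (mod 19). 89 = 4×18 + 17. So 8^{89} ≡ 8^{17} ≡ 12 (mod 19)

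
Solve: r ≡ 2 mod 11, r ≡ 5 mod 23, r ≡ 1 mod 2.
M = 11 × 23 × 2 = 506. M₁ = 46, y₁ ≡ 6 mod 11. M₂ = 22, y₂ ≡ 22 mod 23. M₃ = 253, y₃ ≡ 1 mod 2. r = 2×46×6 + 5×22×22 + 1×253×1 ≡ 189 mod 506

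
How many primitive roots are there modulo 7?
Number of primitive roots mod 7 = φ(p-1) = φ(6) = 2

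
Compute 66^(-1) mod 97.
Since 97 is prime, by Fermat 66^(-1) ≡ 66^{95} ≡ 25 mod 97. Verify: 66 × 25 = 1650 ≡ 1 mod 97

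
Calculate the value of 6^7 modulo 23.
By repeated squaring mod 23: 6^{1}≡6, 6^{2}≡13, 6^{4}≡8. Then 6^{7} = 6^{4+2+1} ≡ 8 × 13 × 6 ≡ 3 mod 23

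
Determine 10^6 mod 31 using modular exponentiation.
By repeated squaring (mod 31): 10^{1}≡10, 10^{2}≡7, 10^{4}≡18. Then 10^{6} = 10^{4+2} ≡ 18 × 7 ≡ 2 (mod 31)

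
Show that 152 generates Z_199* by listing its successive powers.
152^1, 152^2, ..., 152^{198} mod 199: [152, 20, 55, 2, 105, 40, 110, 4, 11, 80, 21, 8, 22, 160, 42, 16, 44, 121, 84, 32, 88, 43, 168, 64, 176, 86, 137, 128, 153, 172, 75, 57, 107, 145, 150, 114, 15, 91, 101, 29, 30, 182, 3, 58, 60, 165, 6, 116, 120, 131, 12, 33, 41, 63, 24, 66, 82, 126, 48, 132, 164, 53, 96, 65, 129, 106, 192, 130, 59, 13, 185, 61, 118, 26, 171, 122, 37, 52, 143, 45, 74, 104, 87, 90, 148, 9, 174, 180, 97, 18, 149, 161, 194, 36, 99, 123, 189, 72, 198, 47, 179, 144, 197, 94, 159, 89, 195, 188, 119, 178, 191, 177, 39, 157, 183, 155, 78, 115, 167, 111, 156, 31, 135, 23, 113, 62, 71, 46, 27, 124, 142, 92, 54, 49, 85, 184, 108, 98, 170, 169, 17, 196, 141, 139, 34, 193, 83, 79, 68, 187, 166, 158, 136, 175, 133, 117, 73, 151, 67, 35, 146, 103, 134, 70, 93, 7, 69, 140, 186, 14, 138, 81, 173, 28, 77, 162, 147, 56, 154, 125, 95, 112, 109, 51, 190, 25, 19, 102, 181, 50, 38, 5, 163, 100, 76, 10, 127, 1]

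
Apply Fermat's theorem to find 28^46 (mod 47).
By Fermat's Little Theorem, 28^{46} ≡ 1 (mod 47) since 47 is prime and gcd(28, 47) = 1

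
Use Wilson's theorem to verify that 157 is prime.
(156)! mod 157 = 156. Since this equals -1 (mod 157), Wilson confirms 157 is prime.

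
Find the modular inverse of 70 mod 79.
Since 79 is prime, by Fermat 70^(-1) ≡ 70^{77} ≡ 35 mod 79. Verify: 70 × 35 = 2450 ≡ 1 mod 79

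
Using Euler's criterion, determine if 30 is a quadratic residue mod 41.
By Euler's criterion: 30^{20} ≡ 40 mod 41. Since this equals -1 (≡ 40), 30 is not a QR.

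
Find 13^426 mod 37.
Using Fermat: 13^{36} ≡ 1 mod 37. 426 ≡ 30 mod 36. So 13^{426} ≡ 13^{30} ≡ 27 mod 37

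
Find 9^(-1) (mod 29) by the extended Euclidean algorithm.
Extended GCD: 9(13) + 29(-4) = 1. So 9^(-1) ≡ 13 (mod 29). Verify: 9 × 13 = 117 ≡ 1 (mod 29)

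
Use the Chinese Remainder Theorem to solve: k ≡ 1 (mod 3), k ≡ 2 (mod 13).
M = 3 × 13 = 39. M₁ = 13, y₁ ≡ 1 (mod 3). M₂ = 3, y₂ ≡ 9 (mod 13). k = 1×13×1 + 2×3×9 ≡ 28 (mod 39)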